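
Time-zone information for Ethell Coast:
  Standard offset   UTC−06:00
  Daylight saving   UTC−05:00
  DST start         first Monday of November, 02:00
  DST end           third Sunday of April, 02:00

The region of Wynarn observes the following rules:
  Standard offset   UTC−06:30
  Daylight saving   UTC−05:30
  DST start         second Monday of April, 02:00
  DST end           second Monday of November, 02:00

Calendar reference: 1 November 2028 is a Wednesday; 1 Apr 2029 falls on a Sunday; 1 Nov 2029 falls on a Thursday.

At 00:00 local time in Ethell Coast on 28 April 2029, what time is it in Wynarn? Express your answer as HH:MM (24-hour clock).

1 November 2028 is a Wednesday, so the first Monday is November 6.
1 April 2029 is a Sunday, so the first Sunday is April 1 and the third is April 15.
28 April 2029 does not fall between 6 November 2028 and 15 April 2029, so daylight saving is not in effect and Ethell Coast is at UTC−06:00.
00:00 Ethell Coast + 6h = 06:00 UTC.
1 April 2029 is a Sunday, so the first Monday is April 2 and the second is April 9.
1 November 2029 is a Thursday, so the first Monday is November 5 and the second is November 12.
At the standard offset (UTC−06:30), 06:00 UTC − 6h30m = 23:30 Wynarn standard time (rolling into the previous day, 27 April 2029).
Daylight saving runs 9 April – 12 November; the standard-time date in Wynarn, 27 April 2029, is inside that window, so Wynarn is at UTC−05:30.
06:00 UTC − 5h30m = 00:30 Wynarn.

00:30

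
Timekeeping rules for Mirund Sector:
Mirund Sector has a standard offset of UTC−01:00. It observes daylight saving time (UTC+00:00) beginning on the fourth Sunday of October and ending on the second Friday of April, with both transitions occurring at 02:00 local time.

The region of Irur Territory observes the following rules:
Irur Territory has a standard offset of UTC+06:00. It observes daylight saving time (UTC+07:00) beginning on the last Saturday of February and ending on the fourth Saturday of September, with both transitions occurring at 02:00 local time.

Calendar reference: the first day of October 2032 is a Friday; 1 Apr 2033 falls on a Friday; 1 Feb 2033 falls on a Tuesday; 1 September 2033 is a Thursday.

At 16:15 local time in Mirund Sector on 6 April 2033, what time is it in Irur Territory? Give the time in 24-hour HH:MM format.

23:15

1 October 2032 is a Friday, so the first Sunday is October 3 and the fourth is October 24.
1 April 2033 is a Friday, so the first Friday is April 1 and the second is April 8.
6 April 2033 falls between 24 October 2032 and 8 April 2033, so daylight saving is in effect and Mirund Sector is at UTC+00:00.
16:15 Mirund Sector − 0h = 16:15 UTC.
1 February 2033 is a Tuesday, so Saturdays fall on 5, 12, 19, 26; the last is February 26.
1 September 2033 is a Thursday, so the first Saturday is September 3 and the fourth is September 24.
At the standard offset (UTC+06:00), 16:15 UTC + 6h = 22:15 Irur Territory standard time.
Daylight saving runs 26 February – 24 September; the standard-time date in Irur Territory, 6 April 2033, is inside that window, so Irur Territory is at UTC+07:00.
16:15 UTC + 7h = 23:15 Irur Territory.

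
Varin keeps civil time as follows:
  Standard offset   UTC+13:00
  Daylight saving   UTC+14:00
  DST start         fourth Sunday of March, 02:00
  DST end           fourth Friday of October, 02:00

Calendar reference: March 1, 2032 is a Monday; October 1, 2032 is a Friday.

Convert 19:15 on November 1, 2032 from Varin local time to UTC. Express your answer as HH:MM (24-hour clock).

06:15

1 March 2032 is a Monday, so the first Sunday is March 7 and the fourth is March 28.
1 October 2032 is a Friday, so the first Friday is October 1 and the fourth is October 22.
November 1, 2032 does not fall between 28 March and 22 October, so daylight saving is not in effect and Varin is at UTC+13:00.
19:15 local − 13h = 06:15 UTC.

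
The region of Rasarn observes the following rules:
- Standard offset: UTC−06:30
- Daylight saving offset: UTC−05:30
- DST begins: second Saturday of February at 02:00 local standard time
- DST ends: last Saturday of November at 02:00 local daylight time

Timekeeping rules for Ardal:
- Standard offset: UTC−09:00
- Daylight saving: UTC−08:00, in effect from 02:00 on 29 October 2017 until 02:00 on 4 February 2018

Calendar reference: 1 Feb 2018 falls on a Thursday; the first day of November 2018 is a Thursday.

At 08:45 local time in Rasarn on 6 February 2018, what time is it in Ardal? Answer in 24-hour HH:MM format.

1 February 2018 is a Thursday, so the first Saturday is February 3 and the second is February 10.
1 November 2018 is a Thursday, so Saturdays fall on 3, 10, 17, 24; the last is November 24.
6 February 2018 is outside the daylight-saving period (10 February – 24 November), so Rasarn is on standard time, UTC−06:30.
08:45 Rasarn + 6h30m = 15:15 UTC.
At the standard offset (UTC−09:00), 15:15 UTC − 9h = 06:15 Ardal standard time.
The standard-time date in Ardal, 6 February 2018, is outside the daylight-saving period (29 October 2017 – 4 February 2018), so Ardal is on standard time, UTC−09:00.
15:15 UTC − 9h = 06:15 Ardal.

06:15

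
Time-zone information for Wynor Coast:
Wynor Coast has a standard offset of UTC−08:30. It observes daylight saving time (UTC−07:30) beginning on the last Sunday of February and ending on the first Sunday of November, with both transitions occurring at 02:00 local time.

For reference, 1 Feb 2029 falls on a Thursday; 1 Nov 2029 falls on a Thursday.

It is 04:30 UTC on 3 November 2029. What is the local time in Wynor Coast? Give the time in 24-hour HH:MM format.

21:00

1 February 2029 is a Thursday, so Sundays fall on 4, 11, 18, 25; the last is February 25.
1 November 2029 is a Thursday, so the first Sunday is November 4.
At the standard offset (UTC−08:30), 04:30 UTC − 8h30m = 20:00 Wynor Coast standard time (rolling into the previous day, 2 November 2029).
The standard-time date in Wynor Coast, 2 November 2029, lies within the daylight-saving period (25 February – 4 November), so Wynor Coast is on daylight time, UTC−07:30.
04:30 UTC − 7h30m = 21:00 local (rolling into the previous day, 2 November 2029).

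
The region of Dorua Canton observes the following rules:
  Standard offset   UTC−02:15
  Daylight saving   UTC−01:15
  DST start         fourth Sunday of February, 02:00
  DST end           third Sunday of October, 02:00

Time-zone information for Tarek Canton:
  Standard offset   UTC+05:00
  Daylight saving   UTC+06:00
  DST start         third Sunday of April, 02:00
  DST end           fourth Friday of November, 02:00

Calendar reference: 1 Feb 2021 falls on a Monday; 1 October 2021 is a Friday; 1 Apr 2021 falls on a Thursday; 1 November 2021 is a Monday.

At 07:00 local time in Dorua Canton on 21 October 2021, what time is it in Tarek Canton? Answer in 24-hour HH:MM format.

1 February 2021 is a Monday, so the first Sunday is February 7 and the fourth is February 28.
1 October 2021 is a Friday, so the first Sunday is October 3 and the third is October 17.
21 October 2021 is outside the daylight-saving period (28 February – 17 October), so Dorua Canton is on standard time, UTC−02:15.
07:00 Dorua Canton + 2h15m = 09:15 UTC.
1 April 2021 is a Thursday, so the first Sunday is April 4 and the third is April 18.
1 November 2021 is a Monday, so the first Friday is November 5 and the fourth is November 26.
At the standard offset (UTC+05:00), 09:15 UTC + 5h = 14:15 Tarek Canton standard time.
The standard-time date in Tarek Canton, 21 October 2021, falls between 18 April and 26 November, so daylight saving is in effect and Tarek Canton is at UTC+06:00.
09:15 UTC + 6h = 15:15 Tarek Canton.

15:15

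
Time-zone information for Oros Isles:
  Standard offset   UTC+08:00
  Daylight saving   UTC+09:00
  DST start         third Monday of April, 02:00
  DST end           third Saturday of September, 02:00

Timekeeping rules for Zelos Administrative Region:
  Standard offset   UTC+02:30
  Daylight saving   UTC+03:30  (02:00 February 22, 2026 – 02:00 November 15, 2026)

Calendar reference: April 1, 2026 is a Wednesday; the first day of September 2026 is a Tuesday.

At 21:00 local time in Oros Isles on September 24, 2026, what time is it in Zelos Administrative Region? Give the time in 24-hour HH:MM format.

16:30

1 April 2026 is a Wednesday, so the first Monday is April 6 and the third is April 20.
1 September 2026 is a Tuesday, so the first Saturday is September 5 and the third is September 19.
Daylight saving runs 20 April – 19 September; September 24, 2026 is outside that window, so Oros Isles is on standard time at UTC+08:00.
21:00 Oros Isles − 8h = 13:00 UTC.
At the standard offset (UTC+02:30), 13:00 UTC + 2h30m = 15:30 Zelos Administrative Region standard time.
Daylight saving runs 22 February – 15 November; the standard-time date in Zelos Administrative Region, September 24, 2026, is inside that window, so Zelos Administrative Region is at UTC+03:30.
13:00 UTC + 3h30m = 16:30 Zelos Administrative Region.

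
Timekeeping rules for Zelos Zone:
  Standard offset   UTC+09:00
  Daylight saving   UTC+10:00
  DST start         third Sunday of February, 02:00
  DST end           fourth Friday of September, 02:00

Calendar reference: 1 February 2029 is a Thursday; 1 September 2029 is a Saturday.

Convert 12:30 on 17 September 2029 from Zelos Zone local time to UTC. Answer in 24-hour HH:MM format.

1 February 2029 is a Thursday, so the first Sunday is February 4 and the third is February 18.
1 September 2029 is a Saturday, so the first Friday is September 7 and the fourth is September 28.
17 September 2029 lies within the daylight-saving period (18 February – 28 September), so Zelos Zone is on daylight time, UTC+10:00.
12:30 local − 10h = 02:30 UTC.

02:30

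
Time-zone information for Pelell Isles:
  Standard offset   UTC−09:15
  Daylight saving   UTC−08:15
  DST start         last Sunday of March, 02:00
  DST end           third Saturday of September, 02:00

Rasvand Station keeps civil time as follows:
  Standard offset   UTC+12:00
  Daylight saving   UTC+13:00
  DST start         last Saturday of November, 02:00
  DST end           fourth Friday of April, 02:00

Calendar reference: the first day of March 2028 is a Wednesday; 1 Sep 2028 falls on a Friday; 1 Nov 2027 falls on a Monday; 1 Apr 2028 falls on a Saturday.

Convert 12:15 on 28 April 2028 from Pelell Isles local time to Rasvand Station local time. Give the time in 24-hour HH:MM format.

1 March 2028 is a Wednesday, so Sundays fall on 5, 12, 19, 26; the last is March 26.
1 September 2028 is a Friday, so the first Saturday is September 2 and the third is September 16.
Daylight saving runs 26 March – 16 September; 28 April 2028 is inside that window, so Pelell Isles is at UTC−08:15.
12:15 Pelell Isles + 8h15m = 20:30 UTC.
1 November 2027 is a Monday, so Saturdays fall on 6, 13, 20, 27; the last is November 27.
1 April 2028 is a Saturday, so the first Friday is April 7 and the fourth is April 28.
At the standard offset (UTC+12:00), 20:30 UTC + 12h = 08:30 Rasvand Station standard time (rolling into the next day, 29 April 2028).
Daylight saving runs 27 November 2027 – 28 April 2028; the standard-time date in Rasvand Station, 29 April 2028, is outside that window, so Rasvand Station is on standard time at UTC+12:00.
20:30 UTC + 12h = 08:30 Rasvand Station (rolling into the next day, 29 April 2028).

08:30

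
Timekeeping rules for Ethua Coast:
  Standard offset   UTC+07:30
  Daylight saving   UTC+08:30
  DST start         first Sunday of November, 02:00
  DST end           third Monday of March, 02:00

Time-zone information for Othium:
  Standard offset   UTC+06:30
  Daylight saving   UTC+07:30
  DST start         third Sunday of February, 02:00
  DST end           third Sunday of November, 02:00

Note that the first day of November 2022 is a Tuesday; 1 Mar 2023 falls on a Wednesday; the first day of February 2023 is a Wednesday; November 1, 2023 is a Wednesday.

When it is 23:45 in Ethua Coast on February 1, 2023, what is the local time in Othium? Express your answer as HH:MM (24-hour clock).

21:45

1 November 2022 is a Tuesday, so the first Sunday is November 6.
1 March 2023 is a Wednesday, so the first Monday is March 6 and the third is March 20.
Daylight saving runs 6 November 2022 – 20 March 2023; February 1, 2023 is inside that window, so Ethua Coast is at UTC+08:30.
23:45 Ethua Coast − 8h30m = 15:15 UTC.
1 February 2023 is a Wednesday, so the first Sunday is February 5 and the third is February 19.
1 November 2023 is a Wednesday, so the first Sunday is November 5 and the third is November 19.
At the standard offset (UTC+06:30), 15:15 UTC + 6h30m = 21:45 Othium standard time.
Daylight saving runs 19 February – 19 November; the standard-time date in Othium, February 1, 2023, is outside that window, so Othium is on standard time at UTC+06:30.
15:15 UTC + 6h30m = 21:45 Othium.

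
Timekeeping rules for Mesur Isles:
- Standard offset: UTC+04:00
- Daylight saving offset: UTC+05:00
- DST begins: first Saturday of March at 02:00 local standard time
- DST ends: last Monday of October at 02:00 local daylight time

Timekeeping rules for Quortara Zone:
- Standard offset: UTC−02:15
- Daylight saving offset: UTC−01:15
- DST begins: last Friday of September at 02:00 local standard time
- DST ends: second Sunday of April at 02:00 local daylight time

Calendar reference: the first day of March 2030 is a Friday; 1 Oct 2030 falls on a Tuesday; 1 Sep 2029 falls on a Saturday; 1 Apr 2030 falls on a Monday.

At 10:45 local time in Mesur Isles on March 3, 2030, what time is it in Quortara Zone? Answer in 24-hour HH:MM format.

1 March 2030 is a Friday, so the first Saturday is March 2.
1 October 2030 is a Tuesday, so Mondays fall on 7, 14, 21, 28; the last is October 28.
Daylight saving runs 2 March – 28 October; March 3, 2030 is inside that window, so Mesur Isles is at UTC+05:00.
10:45 Mesur Isles − 5h = 05:45 UTC.
1 September 2029 is a Saturday, so Fridays fall on 7, 14, 21, 28; the last is September 28.
1 April 2030 is a Monday, so the first Sunday is April 7 and the second is April 14.
At the standard offset (UTC−02:15), 05:45 UTC − 2h15m = 03:30 Quortara Zone standard time.
The standard-time date in Quortara Zone, March 3, 2030, falls between 28 September 2029 and 14 April 2030, so daylight saving is in effect and Quortara Zone is at UTC−01:15.
05:45 UTC − 1h15m = 04:30 Quortara Zone.

04:30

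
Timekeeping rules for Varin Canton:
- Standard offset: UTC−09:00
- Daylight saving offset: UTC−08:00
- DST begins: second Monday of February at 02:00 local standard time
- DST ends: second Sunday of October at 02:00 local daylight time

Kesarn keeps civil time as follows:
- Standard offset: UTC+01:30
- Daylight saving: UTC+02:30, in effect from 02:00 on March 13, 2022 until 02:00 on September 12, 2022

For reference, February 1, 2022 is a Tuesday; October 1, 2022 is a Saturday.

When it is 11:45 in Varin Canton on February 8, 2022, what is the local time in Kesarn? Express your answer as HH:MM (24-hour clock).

1 February 2022 is a Tuesday, so the first Monday is February 7 and the second is February 14.
1 October 2022 is a Saturday, so the first Sunday is October 2 and the second is October 9.
February 8, 2022 does not fall between 14 February and 9 October, so daylight saving is not in effect and Varin Canton is at UTC−09:00.
11:45 Varin Canton + 9h = 20:45 UTC.
At the standard offset (UTC+01:30), 20:45 UTC + 1h30m = 22:15 Kesarn standard time.
The standard-time date in Kesarn, February 8, 2022, is outside the daylight-saving period (13 March – 12 September), so Kesarn is on standard time, UTC+01:30.
20:45 UTC + 1h30m = 22:15 Kesarn.

22:15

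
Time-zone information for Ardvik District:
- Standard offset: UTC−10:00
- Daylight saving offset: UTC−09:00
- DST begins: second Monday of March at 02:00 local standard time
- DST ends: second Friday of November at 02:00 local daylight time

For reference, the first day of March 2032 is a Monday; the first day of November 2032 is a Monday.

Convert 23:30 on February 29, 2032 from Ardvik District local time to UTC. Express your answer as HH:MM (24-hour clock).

1 March 2032 is a Monday, so the first Monday is March 1 and the second is March 8.
1 November 2032 is a Monday, so the first Friday is November 5 and the second is November 12.
February 29, 2032 does not fall between 8 March and 12 November, so daylight saving is not in effect and Ardvik District is at UTC−10:00.
23:30 local + 10h = 09:30 UTC (rolling into the next day, 1 March 2032).

09:30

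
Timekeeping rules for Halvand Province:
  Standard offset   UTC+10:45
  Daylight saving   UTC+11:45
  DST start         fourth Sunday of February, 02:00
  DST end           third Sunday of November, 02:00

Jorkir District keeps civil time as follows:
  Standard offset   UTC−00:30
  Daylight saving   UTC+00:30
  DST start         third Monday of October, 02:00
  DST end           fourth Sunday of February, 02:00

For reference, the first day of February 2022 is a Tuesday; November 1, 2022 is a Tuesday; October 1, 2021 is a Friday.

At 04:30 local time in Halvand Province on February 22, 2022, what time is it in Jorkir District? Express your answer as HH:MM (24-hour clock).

18:15

1 February 2022 is a Tuesday, so the first Sunday is February 6 and the fourth is February 27.
1 November 2022 is a Tuesday, so the first Sunday is November 6 and the third is November 20.
February 22, 2022 is outside the daylight-saving period (27 February – 20 November), so Halvand Province is on standard time, UTC+10:45.
04:30 Halvand Province − 10h45m = 17:45 UTC (rolling into the previous day, 21 February 2022).
1 October 2021 is a Friday, so the first Monday is October 4 and the third is October 18.
1 February 2022 is a Tuesday, so the first Sunday is February 6 and the fourth is February 27.
At the standard offset (UTC−00:30), 17:45 UTC − 0h30m = 17:15 Jorkir District standard time.
Daylight saving runs 18 October 2021 – 27 February 2022; the standard-time date in Jorkir District, February 21, 2022, is inside that window, so Jorkir District is at UTC+00:30.
17:45 UTC + 0h30m = 18:15 Jorkir District.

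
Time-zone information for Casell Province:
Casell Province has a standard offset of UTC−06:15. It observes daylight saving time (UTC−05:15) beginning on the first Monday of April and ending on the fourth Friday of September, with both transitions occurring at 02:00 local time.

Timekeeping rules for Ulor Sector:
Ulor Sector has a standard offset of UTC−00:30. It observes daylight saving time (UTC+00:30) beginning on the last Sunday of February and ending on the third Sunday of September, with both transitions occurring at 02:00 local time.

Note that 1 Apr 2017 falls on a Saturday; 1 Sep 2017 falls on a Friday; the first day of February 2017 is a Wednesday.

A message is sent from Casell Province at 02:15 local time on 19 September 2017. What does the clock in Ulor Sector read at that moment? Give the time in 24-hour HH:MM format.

07:00

1 April 2017 is a Saturday, so the first Monday is April 3.
1 September 2017 is a Friday, so the first Friday is September 1 and the fourth is September 22.
19 September 2017 lies within the daylight-saving period (3 April – 22 September), so Casell Province is on daylight time, UTC−05:15.
02:15 Casell Province + 5h15m = 07:30 UTC.
1 February 2017 is a Wednesday, so Sundays fall on 5, 12, 19, 26; the last is February 26.
1 September 2017 is a Friday, so the first Sunday is September 3 and the third is September 17.
At the standard offset (UTC−00:30), 07:30 UTC − 0h30m = 07:00 Ulor Sector standard time.
Daylight saving runs 26 February – 17 September; the standard-time date in Ulor Sector, 19 September 2017, is outside that window, so Ulor Sector is on standard time at UTC−00:30.
07:30 UTC − 0h30m = 07:00 Ulor Sector.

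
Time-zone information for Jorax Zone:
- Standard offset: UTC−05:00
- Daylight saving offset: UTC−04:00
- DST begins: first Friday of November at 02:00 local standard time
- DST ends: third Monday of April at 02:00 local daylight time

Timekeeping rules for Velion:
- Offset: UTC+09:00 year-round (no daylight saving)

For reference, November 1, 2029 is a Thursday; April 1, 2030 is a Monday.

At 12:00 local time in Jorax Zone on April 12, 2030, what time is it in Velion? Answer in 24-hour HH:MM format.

01:00

1 November 2029 is a Thursday, so the first Friday is November 2.
1 April 2030 is a Monday, so the first Monday is April 1 and the third is April 15.
Daylight saving runs 2 November 2029 – 15 April 2030; April 12, 2030 is inside that window, so Jorax Zone is at UTC−04:00.
12:00 Jorax Zone + 4h = 16:00 UTC.
Velion stays on UTC+09:00 all year.
16:00 UTC + 9h = 01:00 Velion (rolling into the next day, 13 April 2030).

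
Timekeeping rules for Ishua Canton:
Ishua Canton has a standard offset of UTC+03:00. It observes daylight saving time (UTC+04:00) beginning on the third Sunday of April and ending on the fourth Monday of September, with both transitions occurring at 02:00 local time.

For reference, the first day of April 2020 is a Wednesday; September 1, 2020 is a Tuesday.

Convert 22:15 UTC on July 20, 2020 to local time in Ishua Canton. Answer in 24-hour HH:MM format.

1 April 2020 is a Wednesday, so the first Sunday is April 5 and the third is April 19.
1 September 2020 is a Tuesday, so the first Monday is September 7 and the fourth is September 28.
At the standard offset (UTC+03:00), 22:15 UTC + 3h = 01:15 Ishua Canton standard time (rolling into the next day, 21 July 2020).
The standard-time date in Ishua Canton, July 21, 2020, lies within the daylight-saving period (19 April – 28 September), so Ishua Canton is on daylight time, UTC+04:00.
22:15 UTC + 4h = 02:15 local (rolling into the next day, 21 July 2020).

02:15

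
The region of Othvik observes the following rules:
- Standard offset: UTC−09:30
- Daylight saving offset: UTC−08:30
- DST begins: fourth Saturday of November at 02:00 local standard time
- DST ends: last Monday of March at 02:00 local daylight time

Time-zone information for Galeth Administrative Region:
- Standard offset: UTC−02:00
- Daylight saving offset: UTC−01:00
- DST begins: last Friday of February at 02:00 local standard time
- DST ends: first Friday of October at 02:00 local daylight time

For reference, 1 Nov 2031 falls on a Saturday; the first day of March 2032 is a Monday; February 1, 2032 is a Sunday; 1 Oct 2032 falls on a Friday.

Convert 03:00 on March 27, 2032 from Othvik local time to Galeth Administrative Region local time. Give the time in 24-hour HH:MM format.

10:30

1 November 2031 is a Saturday, so the first Saturday is November 1 and the fourth is November 22.
1 March 2032 is a Monday, so Mondays fall on 1, 8, 15, 22, 29; the last is March 29.
March 27, 2032 lies within the daylight-saving period (22 November 2031 – 29 March 2032), so Othvik is on daylight time, UTC−08:30.
03:00 Othvik + 8h30m = 11:30 UTC.
1 February 2032 is a Sunday, so Fridays fall on 6, 13, 20, 27; the last is February 27.
1 October 2032 is a Friday, so the first Friday is October 1.
At the standard offset (UTC−02:00), 11:30 UTC − 2h = 09:30 Galeth Administrative Region standard time.
The standard-time date in Galeth Administrative Region, March 27, 2032, falls between 27 February and 1 October, so daylight saving is in effect and Galeth Administrative Region is at UTC−01:00.
11:30 UTC − 1h = 10:30 Galeth Administrative Region.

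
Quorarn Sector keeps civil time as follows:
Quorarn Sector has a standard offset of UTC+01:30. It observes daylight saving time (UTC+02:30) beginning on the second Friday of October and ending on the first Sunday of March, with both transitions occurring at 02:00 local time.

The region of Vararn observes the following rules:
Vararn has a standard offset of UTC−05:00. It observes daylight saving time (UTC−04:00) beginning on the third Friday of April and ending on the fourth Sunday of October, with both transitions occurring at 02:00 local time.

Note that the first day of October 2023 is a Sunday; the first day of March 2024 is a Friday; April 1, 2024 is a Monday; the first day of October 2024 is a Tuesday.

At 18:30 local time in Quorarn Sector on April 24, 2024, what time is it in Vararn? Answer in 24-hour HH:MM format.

13:00

1 October 2023 is a Sunday, so the first Friday is October 6 and the second is October 13.
1 March 2024 is a Friday, so the first Sunday is March 3.
Daylight saving runs 13 October 2023 – 3 March 2024; April 24, 2024 is outside that window, so Quorarn Sector is on standard time at UTC+01:30.
18:30 Quorarn Sector − 1h30m = 17:00 UTC.
1 April 2024 is a Monday, so the first Friday is April 5 and the third is April 19.
1 October 2024 is a Tuesday, so the first Sunday is October 6 and the fourth is October 27.
At the standard offset (UTC−05:00), 17:00 UTC − 5h = 12:00 Vararn standard time.
The standard-time date in Vararn, April 24, 2024, lies within the daylight-saving period (19 April – 27 October), so Vararn is on daylight time, UTC−04:00.
17:00 UTC − 4h = 13:00 Vararn.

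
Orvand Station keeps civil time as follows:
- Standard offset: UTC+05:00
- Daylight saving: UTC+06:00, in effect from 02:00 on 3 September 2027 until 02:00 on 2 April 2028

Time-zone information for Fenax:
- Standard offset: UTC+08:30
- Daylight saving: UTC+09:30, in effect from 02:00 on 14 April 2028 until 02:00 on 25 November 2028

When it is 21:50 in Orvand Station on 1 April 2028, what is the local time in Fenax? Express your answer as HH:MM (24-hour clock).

1 April 2028 lies within the daylight-saving period (3 September 2027 – 2 April 2028), so Orvand Station is on daylight time, UTC+06:00.
21:50 Orvand Station − 6h = 15:50 UTC.
At the standard offset (UTC+08:30), 15:50 UTC + 8h30m = 00:20 Fenax standard time (rolling into the next day, 2 April 2028).
Daylight saving runs 14 April – 25 November; the standard-time date in Fenax, 2 April 2028, is outside that window, so Fenax is on standard time at UTC+08:30.
15:50 UTC + 8h30m = 00:20 Fenax (rolling into the next day, 2 April 2028).

00:20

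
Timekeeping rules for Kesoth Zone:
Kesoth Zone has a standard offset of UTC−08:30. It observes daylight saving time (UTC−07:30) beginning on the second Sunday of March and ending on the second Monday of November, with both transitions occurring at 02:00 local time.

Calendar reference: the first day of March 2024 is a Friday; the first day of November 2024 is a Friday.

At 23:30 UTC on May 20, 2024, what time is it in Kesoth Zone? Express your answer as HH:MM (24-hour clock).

1 March 2024 is a Friday, so the first Sunday is March 3 and the second is March 10.
1 November 2024 is a Friday, so the first Monday is November 4 and the second is November 11.
At the standard offset (UTC−08:30), 23:30 UTC − 8h30m = 15:00 Kesoth Zone standard time.
Daylight saving runs 10 March – 11 November; the standard-time date in Kesoth Zone, May 20, 2024, is inside that window, so Kesoth Zone is at UTC−07:30.
23:30 UTC − 7h30m = 16:00 local.

16:00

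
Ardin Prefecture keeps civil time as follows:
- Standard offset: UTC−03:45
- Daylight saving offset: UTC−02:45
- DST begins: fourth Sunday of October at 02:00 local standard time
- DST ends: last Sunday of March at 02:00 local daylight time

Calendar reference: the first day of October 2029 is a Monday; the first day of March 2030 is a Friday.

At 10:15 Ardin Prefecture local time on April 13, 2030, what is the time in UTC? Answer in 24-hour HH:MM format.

14:00

1 October 2029 is a Monday, so the first Sunday is October 7 and the fourth is October 28.
1 March 2030 is a Friday, so Sundays fall on 3, 10, 17, 24, 31; the last is March 31.
April 13, 2030 is outside the daylight-saving period (28 October 2029 – 31 March 2030), so Ardin Prefecture is on standard time, UTC−03:45.
10:15 local + 3h45m = 14:00 UTC.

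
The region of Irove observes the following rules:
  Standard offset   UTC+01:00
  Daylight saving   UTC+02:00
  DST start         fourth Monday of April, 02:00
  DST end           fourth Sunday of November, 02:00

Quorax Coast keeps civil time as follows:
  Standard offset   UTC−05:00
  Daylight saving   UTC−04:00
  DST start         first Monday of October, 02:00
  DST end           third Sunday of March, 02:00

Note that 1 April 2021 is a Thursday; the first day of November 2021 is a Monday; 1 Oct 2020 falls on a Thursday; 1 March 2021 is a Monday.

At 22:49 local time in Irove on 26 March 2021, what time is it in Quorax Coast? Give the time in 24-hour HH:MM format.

1 April 2021 is a Thursday, so the first Monday is April 5 and the fourth is April 26.
1 November 2021 is a Monday, so the first Sunday is November 7 and the fourth is November 28.
Daylight saving runs 26 April – 28 November; 26 March 2021 is outside that window, so Irove is on standard time at UTC+01:00.
22:49 Irove − 1h = 21:49 UTC.
1 October 2020 is a Thursday, so the first Monday is October 5.
1 March 2021 is a Monday, so the first Sunday is March 7 and the third is March 21.
At the standard offset (UTC−05:00), 21:49 UTC − 5h = 16:49 Quorax Coast standard time.
The standard-time date in Quorax Coast, 26 March 2021, is outside the daylight-saving period (5 October 2020 – 21 March 2021), so Quorax Coast is on standard time, UTC−05:00.
21:49 UTC − 5h = 16:49 Quorax Coast.

16:49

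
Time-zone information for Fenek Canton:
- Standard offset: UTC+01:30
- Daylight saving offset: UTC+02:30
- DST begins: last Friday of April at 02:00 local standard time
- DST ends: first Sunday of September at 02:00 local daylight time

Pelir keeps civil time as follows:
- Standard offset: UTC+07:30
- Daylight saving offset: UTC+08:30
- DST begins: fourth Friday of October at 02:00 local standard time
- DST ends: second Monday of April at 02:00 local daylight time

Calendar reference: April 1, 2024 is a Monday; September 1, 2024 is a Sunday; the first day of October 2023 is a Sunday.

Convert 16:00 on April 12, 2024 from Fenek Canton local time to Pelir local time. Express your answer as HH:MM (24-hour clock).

1 April 2024 is a Monday, so Fridays fall on 5, 12, 19, 26; the last is April 26.
1 September 2024 is a Sunday, so the first Sunday is September 1.
April 12, 2024 does not fall between 26 April and 1 September, so daylight saving is not in effect and Fenek Canton is at UTC+01:30.
16:00 Fenek Canton − 1h30m = 14:30 UTC.
1 October 2023 is a Sunday, so the first Friday is October 6 and the fourth is October 27.
1 April 2024 is a Monday, so the first Monday is April 1 and the second is April 8.
At the standard offset (UTC+07:30), 14:30 UTC + 7h30m = 22:00 Pelir standard time.
Daylight saving runs 27 October 2023 – 8 April 2024; the standard-time date in Pelir, April 12, 2024, is outside that window, so Pelir is on standard time at UTC+07:30.
14:30 UTC + 7h30m = 22:00 Pelir.

22:00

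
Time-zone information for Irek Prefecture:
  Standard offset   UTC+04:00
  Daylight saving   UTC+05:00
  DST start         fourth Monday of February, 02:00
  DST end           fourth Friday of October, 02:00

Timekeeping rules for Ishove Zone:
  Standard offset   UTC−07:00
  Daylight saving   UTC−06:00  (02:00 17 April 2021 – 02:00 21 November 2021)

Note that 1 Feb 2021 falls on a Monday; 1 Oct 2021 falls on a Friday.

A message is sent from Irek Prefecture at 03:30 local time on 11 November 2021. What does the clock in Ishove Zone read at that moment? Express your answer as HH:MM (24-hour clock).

1 February 2021 is a Monday, so the first Monday is February 1 and the fourth is February 22.
1 October 2021 is a Friday, so the first Friday is October 1 and the fourth is October 22.
11 November 2021 is outside the daylight-saving period (22 February – 22 October), so Irek Prefecture is on standard time, UTC+04:00.
03:30 Irek Prefecture − 4h = 23:30 UTC (rolling into the previous day, 10 November 2021).
At the standard offset (UTC−07:00), 23:30 UTC − 7h = 16:30 Ishove Zone standard time.
The standard-time date in Ishove Zone, 10 November 2021, falls between 17 April and 21 November, so daylight saving is in effect and Ishove Zone is at UTC−06:00.
23:30 UTC − 6h = 17:30 Ishove Zone.

17:30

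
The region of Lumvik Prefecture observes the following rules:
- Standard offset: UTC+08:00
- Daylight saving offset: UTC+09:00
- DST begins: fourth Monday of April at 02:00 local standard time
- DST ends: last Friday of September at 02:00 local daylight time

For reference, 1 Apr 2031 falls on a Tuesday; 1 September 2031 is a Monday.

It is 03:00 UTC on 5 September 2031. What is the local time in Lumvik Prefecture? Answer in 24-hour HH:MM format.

12:00

1 April 2031 is a Tuesday, so the first Monday is April 7 and the fourth is April 28.
1 September 2031 is a Monday, so Fridays fall on 5, 12, 19, 26; the last is September 26.
At the standard offset (UTC+08:00), 03:00 UTC + 8h = 11:00 Lumvik Prefecture standard time.
The standard-time date in Lumvik Prefecture, 5 September 2031, falls between 28 April and 26 September, so daylight saving is in effect and Lumvik Prefecture is at UTC+09:00.
03:00 UTC + 9h = 12:00 local.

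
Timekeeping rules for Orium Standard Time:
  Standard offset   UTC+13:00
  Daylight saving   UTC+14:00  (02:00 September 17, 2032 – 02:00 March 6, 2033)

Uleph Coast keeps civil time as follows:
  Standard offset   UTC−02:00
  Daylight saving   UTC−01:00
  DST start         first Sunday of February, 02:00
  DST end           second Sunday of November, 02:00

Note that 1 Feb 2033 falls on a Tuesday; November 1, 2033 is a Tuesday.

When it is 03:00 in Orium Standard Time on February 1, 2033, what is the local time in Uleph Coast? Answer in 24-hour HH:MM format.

Daylight saving runs 17 September 2032 – 6 March 2033; February 1, 2033 is inside that window, so Orium Standard Time is at UTC+14:00.
03:00 Orium Standard Time − 14h = 13:00 UTC (rolling into the previous day, 31 January 2033).
1 February 2033 is a Tuesday, so the first Sunday is February 6.
1 November 2033 is a Tuesday, so the first Sunday is November 6 and the second is November 13.
At the standard offset (UTC−02:00), 13:00 UTC − 2h = 11:00 Uleph Coast standard time.
Daylight saving runs 6 February – 13 November; the standard-time date in Uleph Coast, January 31, 2033, is outside that window, so Uleph Coast is on standard time at UTC−02:00.
13:00 UTC − 2h = 11:00 Uleph Coast.

11:00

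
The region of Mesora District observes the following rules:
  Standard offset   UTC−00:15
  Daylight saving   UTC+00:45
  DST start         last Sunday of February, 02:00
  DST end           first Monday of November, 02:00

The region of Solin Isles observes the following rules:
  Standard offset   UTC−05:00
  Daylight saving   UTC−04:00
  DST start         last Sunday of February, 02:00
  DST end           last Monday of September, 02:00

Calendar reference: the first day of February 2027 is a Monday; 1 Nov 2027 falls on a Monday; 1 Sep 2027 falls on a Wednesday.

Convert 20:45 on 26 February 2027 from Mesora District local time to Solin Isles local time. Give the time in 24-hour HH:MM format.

1 February 2027 is a Monday, so Sundays fall on 7, 14, 21, 28; the last is February 28.
1 November 2027 is a Monday, so the first Monday is November 1.
Daylight saving runs 28 February – 1 November; 26 February 2027 is outside that window, so Mesora District is on standard time at UTC−00:15.
20:45 Mesora District + 0h15m = 21:00 UTC.
1 February 2027 is a Monday, so Sundays fall on 7, 14, 21, 28; the last is February 28.
1 September 2027 is a Wednesday, so Mondays fall on 6, 13, 20, 27; the last is September 27.
At the standard offset (UTC−05:00), 21:00 UTC − 5h = 16:00 Solin Isles standard time.
Daylight saving runs 28 February – 27 September; the standard-time date in Solin Isles, 26 February 2027, is outside that window, so Solin Isles is on standard time at UTC−05:00.
21:00 UTC − 5h = 16:00 Solin Isles.

16:00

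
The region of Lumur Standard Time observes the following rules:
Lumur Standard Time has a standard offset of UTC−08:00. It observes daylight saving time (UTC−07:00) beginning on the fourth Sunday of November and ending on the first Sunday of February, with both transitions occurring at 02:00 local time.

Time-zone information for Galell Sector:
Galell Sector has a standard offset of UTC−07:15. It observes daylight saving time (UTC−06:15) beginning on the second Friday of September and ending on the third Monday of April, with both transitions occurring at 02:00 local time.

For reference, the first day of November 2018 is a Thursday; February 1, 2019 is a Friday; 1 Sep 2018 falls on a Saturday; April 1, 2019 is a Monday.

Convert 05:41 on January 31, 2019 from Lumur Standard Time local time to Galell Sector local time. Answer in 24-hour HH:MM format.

1 November 2018 is a Thursday, so the first Sunday is November 4 and the fourth is November 25.
1 February 2019 is a Friday, so the first Sunday is February 3.
January 31, 2019 lies within the daylight-saving period (25 November 2018 – 3 February 2019), so Lumur Standard Time is on daylight time, UTC−07:00.
05:41 Lumur Standard Time + 7h = 12:41 UTC.
1 September 2018 is a Saturday, so the first Friday is September 7 and the second is September 14.
1 April 2019 is a Monday, so the first Monday is April 1 and the third is April 15.
At the standard offset (UTC−07:15), 12:41 UTC − 7h15m = 05:26 Galell Sector standard time.
The standard-time date in Galell Sector, January 31, 2019, lies within the daylight-saving period (14 September 2018 – 15 April 2019), so Galell Sector is on daylight time, UTC−06:15.
12:41 UTC − 6h15m = 06:26 Galell Sector.

06:26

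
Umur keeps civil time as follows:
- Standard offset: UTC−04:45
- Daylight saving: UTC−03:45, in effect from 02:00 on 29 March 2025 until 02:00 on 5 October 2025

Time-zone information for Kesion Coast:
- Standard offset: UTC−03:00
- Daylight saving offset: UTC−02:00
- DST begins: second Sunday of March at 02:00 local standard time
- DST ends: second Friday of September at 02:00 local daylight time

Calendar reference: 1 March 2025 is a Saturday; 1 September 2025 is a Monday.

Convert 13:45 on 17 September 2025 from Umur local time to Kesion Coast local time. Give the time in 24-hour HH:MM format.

14:30

17 September 2025 lies within the daylight-saving period (29 March – 5 October), so Umur is on daylight time, UTC−03:45.
13:45 Umur + 3h45m = 17:30 UTC.
1 March 2025 is a Saturday, so the first Sunday is March 2 and the second is March 9.
1 September 2025 is a Monday, so the first Friday is September 5 and the second is September 12.
At the standard offset (UTC−03:00), 17:30 UTC − 3h = 14:30 Kesion Coast standard time.
Daylight saving runs 9 March – 12 September; the standard-time date in Kesion Coast, 17 September 2025, is outside that window, so Kesion Coast is on standard time at UTC−03:00.
17:30 UTC − 3h = 14:30 Kesion Coast.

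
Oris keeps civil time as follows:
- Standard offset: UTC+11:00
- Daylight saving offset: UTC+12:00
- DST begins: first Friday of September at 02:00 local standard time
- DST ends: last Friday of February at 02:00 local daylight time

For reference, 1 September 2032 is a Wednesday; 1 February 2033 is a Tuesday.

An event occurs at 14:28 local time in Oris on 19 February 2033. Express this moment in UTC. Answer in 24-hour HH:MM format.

02:28

1 September 2032 is a Wednesday, so the first Friday is September 3.
1 February 2033 is a Tuesday, so Fridays fall on 4, 11, 18, 25; the last is February 25.
Daylight saving runs 3 September 2032 – 25 February 2033; 19 February 2033 is inside that window, so Oris is at UTC+12:00.
14:28 local − 12h = 02:28 UTC.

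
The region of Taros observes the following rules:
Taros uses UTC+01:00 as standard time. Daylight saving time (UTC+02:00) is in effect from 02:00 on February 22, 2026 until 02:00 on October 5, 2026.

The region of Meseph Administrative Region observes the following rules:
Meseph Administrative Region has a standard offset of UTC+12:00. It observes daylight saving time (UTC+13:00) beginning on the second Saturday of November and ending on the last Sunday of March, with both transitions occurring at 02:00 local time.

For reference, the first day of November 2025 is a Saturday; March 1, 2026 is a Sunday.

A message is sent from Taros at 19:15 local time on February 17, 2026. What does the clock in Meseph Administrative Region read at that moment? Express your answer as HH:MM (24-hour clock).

February 17, 2026 is outside the daylight-saving period (22 February – 5 October), so Taros is on standard time, UTC+01:00.
19:15 Taros − 1h = 18:15 UTC.
1 November 2025 is a Saturday, so the first Saturday is November 1 and the second is November 8.
1 March 2026 is a Sunday, so Sundays fall on 1, 8, 15, 22, 29; the last is March 29.
At the standard offset (UTC+12:00), 18:15 UTC + 12h = 06:15 Meseph Administrative Region standard time (rolling into the next day, 18 February 2026).
The standard-time date in Meseph Administrative Region, February 18, 2026, lies within the daylight-saving period (8 November 2025 – 29 March 2026), so Meseph Administrative Region is on daylight time, UTC+13:00.
18:15 UTC + 13h = 07:15 Meseph Administrative Region (rolling into the next day, 18 February 2026).

07:15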